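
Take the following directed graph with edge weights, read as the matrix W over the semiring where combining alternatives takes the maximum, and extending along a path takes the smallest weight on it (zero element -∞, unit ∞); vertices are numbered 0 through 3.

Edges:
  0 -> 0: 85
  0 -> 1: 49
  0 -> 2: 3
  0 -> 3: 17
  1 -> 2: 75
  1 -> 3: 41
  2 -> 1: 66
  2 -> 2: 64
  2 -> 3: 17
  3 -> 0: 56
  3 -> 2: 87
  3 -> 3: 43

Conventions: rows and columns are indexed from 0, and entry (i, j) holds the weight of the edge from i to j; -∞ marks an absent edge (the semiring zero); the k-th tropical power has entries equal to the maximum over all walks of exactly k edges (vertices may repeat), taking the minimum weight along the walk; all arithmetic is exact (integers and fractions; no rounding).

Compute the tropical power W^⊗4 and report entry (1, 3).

W^⊗2:
  [85, 49, 49, 41]
  [41, 66, 64, 41]
  [17, 64, 66, 41]
  [56, 66, 64, 43]
W^⊗3:
  [85, 49, 49, 41]
  [41, 64, 66, 41]
  [41, 66, 64, 41]
  [56, 64, 66, 43]
W^⊗4:
  [85, 49, 49, 41]
  [41, 66, 64, 41]
  [41, 64, 66, 41]
  [56, 66, 64, 43]
Key observation: the optimum is the walk 1->2->1->3->3, with weight 75 min 66 min 41 min 43 = 41.
Optimal value attained by: walk 1->2->1->3->3.
Answer: (W^⊗4)[1][3] = 41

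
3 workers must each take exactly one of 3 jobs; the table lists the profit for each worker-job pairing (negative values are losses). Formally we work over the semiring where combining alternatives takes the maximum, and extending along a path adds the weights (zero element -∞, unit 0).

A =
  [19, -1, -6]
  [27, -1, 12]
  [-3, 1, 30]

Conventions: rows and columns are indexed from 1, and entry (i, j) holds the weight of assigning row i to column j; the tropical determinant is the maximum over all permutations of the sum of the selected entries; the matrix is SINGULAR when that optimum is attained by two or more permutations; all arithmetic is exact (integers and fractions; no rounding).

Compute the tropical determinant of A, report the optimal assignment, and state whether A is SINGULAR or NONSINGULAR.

σ = (1, 2, 3): 19 + (-1) + 30 = 48
σ = (1, 3, 2): 19 + 12 + 1 = 32
σ = (2, 1, 3): (-1) + 27 + 30 = 56
σ = (2, 3, 1): (-1) + 12 + (-3) = 8
σ = (3, 1, 2): (-6) + 27 + 1 = 22
σ = (3, 2, 1): (-6) + (-1) + (-3) = -10
Optimal value attained by: σ = (2, 1, 3).
Answer: det⊕(A) = 56; verdict: NONSINGULAR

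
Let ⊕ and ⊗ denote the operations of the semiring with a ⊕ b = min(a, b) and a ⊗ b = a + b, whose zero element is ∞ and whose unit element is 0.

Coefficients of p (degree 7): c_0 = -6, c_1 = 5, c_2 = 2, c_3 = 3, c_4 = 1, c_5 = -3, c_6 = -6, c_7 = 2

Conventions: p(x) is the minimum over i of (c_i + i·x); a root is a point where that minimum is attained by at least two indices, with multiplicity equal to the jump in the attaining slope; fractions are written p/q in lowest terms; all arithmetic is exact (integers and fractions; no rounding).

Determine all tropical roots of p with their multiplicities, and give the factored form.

hull edge (i=0, c=-6) to (i=6, c=-6): slope 0, span 6
hull edge (i=6, c=-6) to (i=7, c=2): slope 8, span 1
Factored form: p(x) = 2 ⊗ (x ⊕ (-8)) ⊗ (x ⊕ 0) ⊗ (x ⊕ 0) ⊗ (x ⊕ 0) ⊗ (x ⊕ 0) ⊗ (x ⊕ 0) ⊗ (x ⊕ 0)
Answer: roots = -8 (mult 1), 0 (mult 6)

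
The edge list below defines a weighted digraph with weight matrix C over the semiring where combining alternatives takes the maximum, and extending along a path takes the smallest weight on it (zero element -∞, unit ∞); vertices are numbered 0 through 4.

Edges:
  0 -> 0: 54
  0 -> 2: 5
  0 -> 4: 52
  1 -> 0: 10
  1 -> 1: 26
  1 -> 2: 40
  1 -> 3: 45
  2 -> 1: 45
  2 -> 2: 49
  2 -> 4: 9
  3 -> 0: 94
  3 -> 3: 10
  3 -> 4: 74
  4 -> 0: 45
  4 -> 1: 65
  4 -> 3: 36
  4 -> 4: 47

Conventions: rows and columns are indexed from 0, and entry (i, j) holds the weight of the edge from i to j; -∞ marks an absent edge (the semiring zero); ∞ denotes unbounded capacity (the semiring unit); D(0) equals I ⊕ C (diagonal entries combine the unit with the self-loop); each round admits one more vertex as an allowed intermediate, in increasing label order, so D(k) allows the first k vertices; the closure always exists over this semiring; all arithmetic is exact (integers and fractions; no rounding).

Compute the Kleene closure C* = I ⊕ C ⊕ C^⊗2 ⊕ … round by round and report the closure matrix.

D(0):
  [∞, -∞, 5, -∞, 52]
  [10, ∞, 40, 45, -∞]
  [-∞, 45, ∞, -∞, 9]
  [94, -∞, -∞, ∞, 74]
  [45, 65, -∞, 36, ∞]
D(1):
  [∞, -∞, 5, -∞, 52]
  [10, ∞, 40, 45, 10]
  [-∞, 45, ∞, -∞, 9]
  [94, -∞, 5, ∞, 74]
  [45, 65, 5, 36, ∞]
D(2):
  [∞, -∞, 5, -∞, 52]
  [10, ∞, 40, 45, 10]
  [10, 45, ∞, 45, 10]
  [94, -∞, 5, ∞, 74]
  [45, 65, 40, 45, ∞]
D(3):
  [∞, 5, 5, 5, 52]
  [10, ∞, 40, 45, 10]
  [10, 45, ∞, 45, 10]
  [94, 5, 5, ∞, 74]
  [45, 65, 40, 45, ∞]
D(4):
  [∞, 5, 5, 5, 52]
  [45, ∞, 40, 45, 45]
  [45, 45, ∞, 45, 45]
  [94, 5, 5, ∞, 74]
  [45, 65, 40, 45, ∞]
D(5):
  [∞, 52, 40, 45, 52]
  [45, ∞, 40, 45, 45]
  [45, 45, ∞, 45, 45]
  [94, 65, 40, ∞, 74]
  [45, 65, 40, 45, ∞]
Answer: C* = [[∞, 52, 40, 45, 52], [45, ∞, 40, 45, 45], [45, 45, ∞, 45, 45], [94, 65, 40, ∞, 74], [45, 65, 40, 45, ∞]]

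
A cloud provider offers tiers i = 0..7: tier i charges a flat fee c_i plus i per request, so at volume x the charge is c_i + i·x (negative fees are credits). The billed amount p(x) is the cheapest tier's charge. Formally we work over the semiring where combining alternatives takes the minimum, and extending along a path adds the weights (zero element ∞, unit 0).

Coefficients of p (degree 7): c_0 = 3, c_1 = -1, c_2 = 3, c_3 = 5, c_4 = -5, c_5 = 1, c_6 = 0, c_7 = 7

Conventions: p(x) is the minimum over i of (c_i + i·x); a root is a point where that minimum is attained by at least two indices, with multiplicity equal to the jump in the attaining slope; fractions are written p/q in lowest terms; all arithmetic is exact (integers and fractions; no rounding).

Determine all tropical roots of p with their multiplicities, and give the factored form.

hull edge (i=0, c=3) to (i=1, c=-1): slope -4, span 1
hull edge (i=1, c=-1) to (i=4, c=-5): slope -4/3, span 3
hull edge (i=4, c=-5) to (i=6, c=0): slope 5/2, span 2
hull edge (i=6, c=0) to (i=7, c=7): slope 7, span 1
Factored form: p(x) = 7 ⊗ (x ⊕ (-7)) ⊗ (x ⊕ (-5/2)) ⊗ (x ⊕ (-5/2)) ⊗ (x ⊕ 4/3) ⊗ (x ⊕ 4/3) ⊗ (x ⊕ 4/3) ⊗ (x ⊕ 4)
Answer: roots = -7 (mult 1), -5/2 (mult 2), 4/3 (mult 3), 4 (mult 1)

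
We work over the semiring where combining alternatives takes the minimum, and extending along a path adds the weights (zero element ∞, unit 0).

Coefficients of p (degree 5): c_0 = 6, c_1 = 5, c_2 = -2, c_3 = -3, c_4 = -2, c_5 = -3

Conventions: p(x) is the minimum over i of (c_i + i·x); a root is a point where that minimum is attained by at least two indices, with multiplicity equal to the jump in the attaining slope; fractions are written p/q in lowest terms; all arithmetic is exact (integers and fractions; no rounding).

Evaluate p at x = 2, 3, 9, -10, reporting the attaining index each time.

p(2) = min(6+0·2=6, 5+1·2=7, -2+2·2=2, -3+3·2=3, -2+4·2=6, -3+5·2=7) = 2 (attained by i=2)
p(3) = min(6+0·3=6, 5+1·3=8, -2+2·3=4, -3+3·3=6, -2+4·3=10, -3+5·3=12) = 4 (attained by i=2)
p(9) = min(6+0·9=6, 5+1·9=14, -2+2·9=16, -3+3·9=24, -2+4·9=34, -3+5·9=42) = 6 (attained by i=0)
p(-10) = min(6+0·(-10)=6, 5+1·(-10)=-5, -2+2·(-10)=-22, -3+3·(-10)=-33, -2+4·(-10)=-42, -3+5·(-10)=-53) = -53 (attained by i=5)
Answer: p(2) = 2; p(3) = 4; p(9) = 6; p(-10) = -53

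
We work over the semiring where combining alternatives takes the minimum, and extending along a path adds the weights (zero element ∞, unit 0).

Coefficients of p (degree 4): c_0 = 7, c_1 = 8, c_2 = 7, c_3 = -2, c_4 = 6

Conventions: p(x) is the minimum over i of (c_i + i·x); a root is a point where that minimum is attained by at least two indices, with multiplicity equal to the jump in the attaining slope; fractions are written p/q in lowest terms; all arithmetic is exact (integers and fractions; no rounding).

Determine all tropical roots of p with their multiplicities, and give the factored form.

hull edge (i=0, c=7) to (i=3, c=-2): slope -3, span 3
hull edge (i=3, c=-2) to (i=4, c=6): slope 8, span 1
Factored form: p(x) = 6 ⊗ (x ⊕ (-8)) ⊗ (x ⊕ 3) ⊗ (x ⊕ 3) ⊗ (x ⊕ 3)
Answer: roots = -8 (mult 1), 3 (mult 3)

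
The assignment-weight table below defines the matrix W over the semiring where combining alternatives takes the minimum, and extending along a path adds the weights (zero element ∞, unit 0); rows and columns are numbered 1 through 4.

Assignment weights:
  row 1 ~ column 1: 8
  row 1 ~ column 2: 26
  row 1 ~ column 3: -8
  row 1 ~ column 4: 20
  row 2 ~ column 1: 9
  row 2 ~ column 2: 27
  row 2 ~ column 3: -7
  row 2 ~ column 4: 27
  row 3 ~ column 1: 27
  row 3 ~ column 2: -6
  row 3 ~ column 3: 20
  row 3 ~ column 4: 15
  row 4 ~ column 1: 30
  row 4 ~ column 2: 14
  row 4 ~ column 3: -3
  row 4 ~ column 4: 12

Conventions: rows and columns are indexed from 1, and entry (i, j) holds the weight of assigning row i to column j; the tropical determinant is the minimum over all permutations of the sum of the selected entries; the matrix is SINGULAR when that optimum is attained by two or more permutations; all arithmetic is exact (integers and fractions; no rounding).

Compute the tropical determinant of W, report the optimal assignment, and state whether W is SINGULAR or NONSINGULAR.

σ = (1, 2, 3, 4): 8 + 27 + 20 + 12 = 67
σ = (1, 2, 4, 3): 8 + 27 + 15 + (-3) = 47
σ = (1, 3, 2, 4): 8 + (-7) + (-6) + 12 = 7
σ = (1, 3, 4, 2): 8 + (-7) + 15 + 14 = 30
σ = (1, 4, 2, 3): 8 + 27 + (-6) + (-3) = 26
σ = (1, 4, 3, 2): 8 + 27 + 20 + 14 = 69
σ = (2, 1, 3, 4): 26 + 9 + 20 + 12 = 67
σ = (2, 1, 4, 3): 26 + 9 + 15 + (-3) = 47
σ = (2, 3, 1, 4): 26 + (-7) + 27 + 12 = 58
σ = (2, 3, 4, 1): 26 + (-7) + 15 + 30 = 64
σ = (2, 4, 1, 3): 26 + 27 + 27 + (-3) = 77
σ = (2, 4, 3, 1): 26 + 27 + 20 + 30 = 103
σ = (3, 1, 2, 4): (-8) + 9 + (-6) + 12 = 7
σ = (3, 1, 4, 2): (-8) + 9 + 15 + 14 = 30
σ = (3, 2, 1, 4): (-8) + 27 + 27 + 12 = 58
σ = (3, 2, 4, 1): (-8) + 27 + 15 + 30 = 64
σ = (3, 4, 1, 2): (-8) + 27 + 27 + 14 = 60
σ = (3, 4, 2, 1): (-8) + 27 + (-6) + 30 = 43
σ = (4, 1, 2, 3): 20 + 9 + (-6) + (-3) = 20
σ = (4, 1, 3, 2): 20 + 9 + 20 + 14 = 63
σ = (4, 2, 1, 3): 20 + 27 + 27 + (-3) = 71
σ = (4, 2, 3, 1): 20 + 27 + 20 + 30 = 97
σ = (4, 3, 1, 2): 20 + (-7) + 27 + 14 = 54
σ = (4, 3, 2, 1): 20 + (-7) + (-6) + 30 = 37
Optimal value attained by: σ = (1, 3, 2, 4).
Answer: det⊕(W) = 7; verdict: SINGULAR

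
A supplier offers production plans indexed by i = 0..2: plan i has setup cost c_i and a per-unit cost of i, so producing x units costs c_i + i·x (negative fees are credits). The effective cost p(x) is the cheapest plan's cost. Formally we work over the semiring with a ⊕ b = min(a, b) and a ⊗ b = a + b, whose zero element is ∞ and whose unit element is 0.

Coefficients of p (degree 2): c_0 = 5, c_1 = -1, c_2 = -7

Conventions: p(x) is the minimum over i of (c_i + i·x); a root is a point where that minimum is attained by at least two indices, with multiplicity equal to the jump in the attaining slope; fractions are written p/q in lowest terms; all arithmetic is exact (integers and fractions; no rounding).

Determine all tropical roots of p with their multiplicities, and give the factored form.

hull edge (i=0, c=5) to (i=2, c=-7): slope -6, span 2
Factored form: p(x) = -7 ⊗ (x ⊕ 6) ⊗ (x ⊕ 6)
Answer: roots = 6 (mult 2)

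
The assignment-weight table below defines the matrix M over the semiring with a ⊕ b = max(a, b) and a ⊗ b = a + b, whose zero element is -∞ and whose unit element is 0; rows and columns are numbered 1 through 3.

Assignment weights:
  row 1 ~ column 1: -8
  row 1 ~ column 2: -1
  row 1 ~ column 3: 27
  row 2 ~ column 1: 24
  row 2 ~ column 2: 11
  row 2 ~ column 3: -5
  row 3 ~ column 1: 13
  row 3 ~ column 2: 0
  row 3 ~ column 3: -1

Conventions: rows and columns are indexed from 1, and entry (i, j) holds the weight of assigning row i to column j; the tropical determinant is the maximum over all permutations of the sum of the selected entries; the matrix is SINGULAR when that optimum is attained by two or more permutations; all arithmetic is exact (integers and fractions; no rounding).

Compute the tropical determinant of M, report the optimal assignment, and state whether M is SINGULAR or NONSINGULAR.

σ = (1, 2, 3): (-8) + 11 + (-1) = 2
σ = (1, 3, 2): (-8) + (-5) + 0 = -13
σ = (2, 1, 3): (-1) + 24 + (-1) = 22
σ = (2, 3, 1): (-1) + (-5) + 13 = 7
σ = (3, 1, 2): 27 + 24 + 0 = 51
σ = (3, 2, 1): 27 + 11 + 13 = 51
Optimal value attained by: σ = (3, 1, 2).
Answer: det⊕(M) = 51; verdict: SINGULAR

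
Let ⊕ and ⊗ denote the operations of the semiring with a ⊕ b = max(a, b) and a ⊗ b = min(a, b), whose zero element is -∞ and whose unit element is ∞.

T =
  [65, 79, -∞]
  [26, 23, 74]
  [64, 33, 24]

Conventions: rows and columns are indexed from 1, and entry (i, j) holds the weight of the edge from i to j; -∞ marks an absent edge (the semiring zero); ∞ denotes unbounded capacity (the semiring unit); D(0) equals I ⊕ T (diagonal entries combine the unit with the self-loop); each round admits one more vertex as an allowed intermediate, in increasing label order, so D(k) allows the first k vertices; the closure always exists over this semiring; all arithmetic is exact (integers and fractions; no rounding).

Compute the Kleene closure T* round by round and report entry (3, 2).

D(0):
  [∞, 79, -∞]
  [26, ∞, 74]
  [64, 33, ∞]
D(1):
  [∞, 79, -∞]
  [26, ∞, 74]
  [64, 64, ∞]
D(2):
  [∞, 79, 74]
  [26, ∞, 74]
  [64, 64, ∞]
D(3):
  [∞, 79, 74]
  [64, ∞, 74]
  [64, 64, ∞]
Answer: T*[3][2] = 64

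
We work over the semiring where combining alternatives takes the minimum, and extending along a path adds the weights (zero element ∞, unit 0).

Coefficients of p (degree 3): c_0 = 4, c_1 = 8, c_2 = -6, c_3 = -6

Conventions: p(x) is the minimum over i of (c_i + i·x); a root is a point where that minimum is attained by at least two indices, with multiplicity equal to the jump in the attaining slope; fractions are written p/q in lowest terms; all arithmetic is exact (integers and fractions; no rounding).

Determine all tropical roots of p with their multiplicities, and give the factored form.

hull edge (i=0, c=4) to (i=2, c=-6): slope -5, span 2
hull edge (i=2, c=-6) to (i=3, c=-6): slope 0, span 1
Factored form: p(x) = -6 ⊗ (x ⊕ 0) ⊗ (x ⊕ 5) ⊗ (x ⊕ 5)
Answer: roots = 0 (mult 1), 5 (mult 2)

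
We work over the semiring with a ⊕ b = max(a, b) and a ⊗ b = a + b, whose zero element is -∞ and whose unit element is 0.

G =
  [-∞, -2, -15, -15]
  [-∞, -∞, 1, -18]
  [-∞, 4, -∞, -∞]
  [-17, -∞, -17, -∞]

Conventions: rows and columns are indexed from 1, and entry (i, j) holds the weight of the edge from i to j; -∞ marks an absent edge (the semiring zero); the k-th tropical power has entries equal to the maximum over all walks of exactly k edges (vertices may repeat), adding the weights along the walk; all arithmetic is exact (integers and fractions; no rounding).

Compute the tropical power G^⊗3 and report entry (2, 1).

G^⊗2:
  [-32, -11, -1, -20]
  [-35, 5, -35, -∞]
  [-∞, -∞, 5, -14]
  [-∞, -13, -32, -32]
G^⊗3:
  [-37, 3, -10, -29]
  [-∞, -31, 6, -13]
  [-31, 9, -31, -∞]
  [-49, -28, -12, -31]
Key observation: no walk of exactly 3 edges connects these vertices, so the entry is the semiring zero.
Answer: (G^⊗3)[2][1] = -∞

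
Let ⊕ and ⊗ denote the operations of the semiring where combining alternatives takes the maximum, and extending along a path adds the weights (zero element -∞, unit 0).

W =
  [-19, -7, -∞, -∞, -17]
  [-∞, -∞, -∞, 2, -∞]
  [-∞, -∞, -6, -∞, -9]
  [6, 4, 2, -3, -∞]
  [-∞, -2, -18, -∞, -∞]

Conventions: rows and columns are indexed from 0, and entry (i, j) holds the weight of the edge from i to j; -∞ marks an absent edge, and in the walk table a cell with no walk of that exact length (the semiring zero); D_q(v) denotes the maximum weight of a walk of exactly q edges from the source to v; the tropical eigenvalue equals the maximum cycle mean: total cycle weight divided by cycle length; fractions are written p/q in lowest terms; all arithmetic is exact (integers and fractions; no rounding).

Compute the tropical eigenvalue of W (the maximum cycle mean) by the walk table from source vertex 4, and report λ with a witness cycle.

q=0: [-∞, -∞, -∞, -∞, 0]
q=1: [-∞, -2, -18, -∞, -∞]
q=2: [-∞, -∞, -24, 0, -27]
q=3: [6, 4, 2, -3, -33]
q=4: [3, 1, -1, 6, -7]
q=5: [12, 10, 8, 3, -10]
Optimal cycle mean attained by: cycle 1->3->1, total 2 + 4, length 2.
Answer: λ = 3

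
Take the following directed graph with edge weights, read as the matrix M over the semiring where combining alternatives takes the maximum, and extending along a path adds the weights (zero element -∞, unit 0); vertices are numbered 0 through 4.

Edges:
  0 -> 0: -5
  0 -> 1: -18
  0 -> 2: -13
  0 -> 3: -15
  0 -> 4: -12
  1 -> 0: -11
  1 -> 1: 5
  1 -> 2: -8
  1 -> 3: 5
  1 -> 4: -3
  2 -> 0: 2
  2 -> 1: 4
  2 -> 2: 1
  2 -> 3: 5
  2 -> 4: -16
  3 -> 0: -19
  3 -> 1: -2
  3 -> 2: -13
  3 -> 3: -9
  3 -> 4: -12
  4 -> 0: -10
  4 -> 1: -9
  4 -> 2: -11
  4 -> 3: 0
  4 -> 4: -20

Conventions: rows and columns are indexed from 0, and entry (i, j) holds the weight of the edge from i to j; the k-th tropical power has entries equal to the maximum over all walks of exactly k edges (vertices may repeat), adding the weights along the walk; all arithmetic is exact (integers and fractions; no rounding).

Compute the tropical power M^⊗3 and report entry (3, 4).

M^⊗2:
  [-10, -9, -12, -8, -17]
  [-6, 10, -3, 10, 2]
  [3, 9, 2, 9, 1]
  [-11, 3, -10, 3, -5]
  [-9, -2, -10, -4, -12]
M^⊗3:
  [-10, -4, -11, -4, -12]
  [-1, 15, 2, 15, 7]
  [4, 14, 3, 14, 6]
  [-8, 8, -5, 8, 0]
  [-8, 3, -9, 3, -5]
Key observation: the optimum is the walk 3->1->1->4, with weight (-2) + 5 + (-3) = 0.
Optimal value attained by: walk 3->1->1->4.
Answer: (M^⊗3)[3][4] = 0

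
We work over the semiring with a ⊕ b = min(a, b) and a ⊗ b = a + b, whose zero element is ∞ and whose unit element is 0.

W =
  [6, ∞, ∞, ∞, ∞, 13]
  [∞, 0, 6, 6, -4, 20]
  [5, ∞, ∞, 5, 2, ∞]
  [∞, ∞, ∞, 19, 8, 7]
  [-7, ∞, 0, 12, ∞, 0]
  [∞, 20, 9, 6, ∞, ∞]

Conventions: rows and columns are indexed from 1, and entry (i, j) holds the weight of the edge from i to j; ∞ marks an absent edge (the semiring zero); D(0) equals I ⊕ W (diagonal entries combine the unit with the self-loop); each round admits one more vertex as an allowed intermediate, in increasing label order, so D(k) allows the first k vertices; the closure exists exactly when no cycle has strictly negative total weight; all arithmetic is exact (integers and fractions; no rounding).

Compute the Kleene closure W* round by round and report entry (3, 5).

D(0):
  [0, ∞, ∞, ∞, ∞, 13]
  [∞, 0, 6, 6, -4, 20]
  [5, ∞, 0, 5, 2, ∞]
  [∞, ∞, ∞, 0, 8, 7]
  [-7, ∞, 0, 12, 0, 0]
  [∞, 20, 9, 6, ∞, 0]
D(1):
  [0, ∞, ∞, ∞, ∞, 13]
  [∞, 0, 6, 6, -4, 20]
  [5, ∞, 0, 5, 2, 18]
  [∞, ∞, ∞, 0, 8, 7]
  [-7, ∞, 0, 12, 0, 0]
  [∞, 20, 9, 6, ∞, 0]
D(2):
  [0, ∞, ∞, ∞, ∞, 13]
  [∞, 0, 6, 6, -4, 20]
  [5, ∞, 0, 5, 2, 18]
  [∞, ∞, ∞, 0, 8, 7]
  [-7, ∞, 0, 12, 0, 0]
  [∞, 20, 9, 6, 16, 0]
D(3):
  [0, ∞, ∞, ∞, ∞, 13]
  [11, 0, 6, 6, -4, 20]
  [5, ∞, 0, 5, 2, 18]
  [∞, ∞, ∞, 0, 8, 7]
  [-7, ∞, 0, 5, 0, 0]
  [14, 20, 9, 6, 11, 0]
D(4):
  [0, ∞, ∞, ∞, ∞, 13]
  [11, 0, 6, 6, -4, 13]
  [5, ∞, 0, 5, 2, 12]
  [∞, ∞, ∞, 0, 8, 7]
  [-7, ∞, 0, 5, 0, 0]
  [14, 20, 9, 6, 11, 0]
D(5):
  [0, ∞, ∞, ∞, ∞, 13]
  [-11, 0, -4, 1, -4, -4]
  [-5, ∞, 0, 5, 2, 2]
  [1, ∞, 8, 0, 8, 7]
  [-7, ∞, 0, 5, 0, 0]
  [4, 20, 9, 6, 11, 0]
D(6):
  [0, 33, 22, 19, 24, 13]
  [-11, 0, -4, 1, -4, -4]
  [-5, 22, 0, 5, 2, 2]
  [1, 27, 8, 0, 8, 7]
  [-7, 20, 0, 5, 0, 0]
  [4, 20, 9, 6, 11, 0]
Answer: W*[3][5] = 2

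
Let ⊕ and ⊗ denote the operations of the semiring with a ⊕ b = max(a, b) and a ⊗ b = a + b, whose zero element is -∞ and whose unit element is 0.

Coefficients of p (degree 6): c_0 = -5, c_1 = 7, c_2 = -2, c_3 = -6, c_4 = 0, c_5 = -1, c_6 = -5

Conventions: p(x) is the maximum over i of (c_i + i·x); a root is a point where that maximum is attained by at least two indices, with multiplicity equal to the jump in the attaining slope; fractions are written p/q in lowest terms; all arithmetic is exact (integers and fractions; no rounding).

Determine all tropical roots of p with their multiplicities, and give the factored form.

hull edge (i=0, c=-5) to (i=1, c=7): slope 12, span 1
hull edge (i=1, c=7) to (i=5, c=-1): slope -2, span 4
hull edge (i=5, c=-1) to (i=6, c=-5): slope -4, span 1
Factored form: p(x) = -5 ⊗ (x ⊕ (-12)) ⊗ (x ⊕ 2) ⊗ (x ⊕ 2) ⊗ (x ⊕ 2) ⊗ (x ⊕ 2) ⊗ (x ⊕ 4)
Answer: roots = -12 (mult 1), 2 (mult 4), 4 (mult 1)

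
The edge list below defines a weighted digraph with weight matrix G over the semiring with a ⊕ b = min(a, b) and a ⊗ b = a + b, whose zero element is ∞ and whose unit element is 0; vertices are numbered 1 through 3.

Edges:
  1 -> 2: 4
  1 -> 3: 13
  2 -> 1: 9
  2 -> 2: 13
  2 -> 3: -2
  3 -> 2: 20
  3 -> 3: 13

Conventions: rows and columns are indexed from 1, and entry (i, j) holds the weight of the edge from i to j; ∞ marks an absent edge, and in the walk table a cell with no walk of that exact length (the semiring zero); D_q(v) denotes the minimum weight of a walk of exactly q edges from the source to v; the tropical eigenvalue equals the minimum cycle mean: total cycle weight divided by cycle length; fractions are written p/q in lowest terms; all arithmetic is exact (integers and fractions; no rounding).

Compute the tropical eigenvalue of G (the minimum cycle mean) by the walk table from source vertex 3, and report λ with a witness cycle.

q=0: [∞, ∞, 0]
q=1: [∞, 20, 13]
q=2: [29, 33, 18]
q=3: [42, 33, 31]
Optimal cycle mean attained by: cycle 1->2->1, total 4 + 9, length 2.
Answer: λ = 13/2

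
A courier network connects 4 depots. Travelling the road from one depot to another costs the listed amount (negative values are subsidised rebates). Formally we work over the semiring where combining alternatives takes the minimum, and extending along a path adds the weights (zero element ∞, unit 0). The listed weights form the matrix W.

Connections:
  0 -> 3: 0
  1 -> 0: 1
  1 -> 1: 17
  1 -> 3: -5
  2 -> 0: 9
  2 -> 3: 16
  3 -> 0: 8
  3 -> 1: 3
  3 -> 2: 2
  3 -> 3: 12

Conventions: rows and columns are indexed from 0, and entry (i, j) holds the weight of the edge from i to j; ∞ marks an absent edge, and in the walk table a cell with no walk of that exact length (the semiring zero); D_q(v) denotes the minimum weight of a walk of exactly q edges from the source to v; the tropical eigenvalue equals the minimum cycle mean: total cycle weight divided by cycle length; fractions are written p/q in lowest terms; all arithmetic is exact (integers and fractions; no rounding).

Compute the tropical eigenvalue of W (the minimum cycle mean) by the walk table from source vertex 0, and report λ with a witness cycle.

q=0: [0, ∞, ∞, ∞]
q=1: [∞, ∞, ∞, 0]
q=2: [8, 3, 2, 12]
q=3: [4, 15, 14, -2]
q=4: [6, 1, 0, 4]
Optimal cycle mean attained by: cycle 1->3->1, total (-5) + 3, length 2.
Answer: λ = -1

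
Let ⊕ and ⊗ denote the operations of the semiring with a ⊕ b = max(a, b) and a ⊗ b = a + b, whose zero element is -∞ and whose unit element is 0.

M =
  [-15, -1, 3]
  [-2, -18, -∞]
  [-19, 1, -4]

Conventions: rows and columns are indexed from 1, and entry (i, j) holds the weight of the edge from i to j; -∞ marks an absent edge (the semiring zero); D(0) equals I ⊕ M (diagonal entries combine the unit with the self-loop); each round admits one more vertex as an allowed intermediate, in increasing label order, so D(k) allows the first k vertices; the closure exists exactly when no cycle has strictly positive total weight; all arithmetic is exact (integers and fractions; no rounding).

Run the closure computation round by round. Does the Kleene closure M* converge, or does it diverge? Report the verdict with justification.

D(0):
  [0, -1, 3]
  [-2, 0, -∞]
  [-19, 1, 0]
D(1):
  [0, -1, 3]
  [-2, 0, 1]
  [-19, 1, 0]
Detection: at round 2, diagonal entry (3, 3) turns strictly positive.
Key observation: the cycle 3->2->1->3 has total weight 1 + (-2) + 3, which is strictly positive.
Answer: DIVERGES — positive cycle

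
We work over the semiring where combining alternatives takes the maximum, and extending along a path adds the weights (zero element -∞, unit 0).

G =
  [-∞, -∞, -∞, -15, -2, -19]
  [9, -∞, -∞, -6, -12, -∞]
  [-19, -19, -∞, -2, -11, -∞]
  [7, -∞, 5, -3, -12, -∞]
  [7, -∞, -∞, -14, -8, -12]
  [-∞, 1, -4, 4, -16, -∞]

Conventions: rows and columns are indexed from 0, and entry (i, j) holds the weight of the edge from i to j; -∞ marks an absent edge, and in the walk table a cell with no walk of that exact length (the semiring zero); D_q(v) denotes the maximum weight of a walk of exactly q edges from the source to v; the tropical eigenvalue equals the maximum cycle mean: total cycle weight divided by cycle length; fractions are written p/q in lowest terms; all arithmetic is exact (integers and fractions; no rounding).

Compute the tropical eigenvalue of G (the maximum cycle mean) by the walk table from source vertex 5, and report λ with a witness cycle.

q=0: [-∞, -∞, -∞, -∞, -∞, 0]
q=1: [-∞, 1, -4, 4, -16, -∞]
q=2: [11, -23, 9, 1, -8, -28]
q=3: [8, -10, 6, 7, 9, -8]
q=4: [16, -7, 12, 4, 6, -3]
q=5: [13, -2, 9, 10, 14, -3]
q=6: [21, -2, 15, 7, 11, 2]
Optimal cycle mean attained by: cycle 0->4->0, total (-2) + 7, length 2.
Answer: λ = 5/2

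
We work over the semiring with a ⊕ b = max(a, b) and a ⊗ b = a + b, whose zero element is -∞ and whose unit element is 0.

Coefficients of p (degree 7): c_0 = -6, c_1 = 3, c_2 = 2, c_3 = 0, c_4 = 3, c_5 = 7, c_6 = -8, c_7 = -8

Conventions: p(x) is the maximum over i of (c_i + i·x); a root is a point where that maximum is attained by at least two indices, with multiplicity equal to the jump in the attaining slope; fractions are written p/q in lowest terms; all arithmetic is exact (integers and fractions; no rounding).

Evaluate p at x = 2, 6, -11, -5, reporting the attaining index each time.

p(2) = max(-6+0·2=-6, 3+1·2=5, 2+2·2=6, 0+3·2=6, 3+4·2=11, 7+5·2=17, -8+6·2=4, -8+7·2=6) = 17 (attained by i=5)
p(6) = max(-6+0·6=-6, 3+1·6=9, 2+2·6=14, 0+3·6=18, 3+4·6=27, 7+5·6=37, -8+6·6=28, -8+7·6=34) = 37 (attained by i=5)
p(-11) = max(-6+0·(-11)=-6, 3+1·(-11)=-8, 2+2·(-11)=-20, 0+3·(-11)=-33, 3+4·(-11)=-41, 7+5·(-11)=-48, -8+6·(-11)=-74, -8+7·(-11)=-85) = -6 (attained by i=0)
p(-5) = max(-6+0·(-5)=-6, 3+1·(-5)=-2, 2+2·(-5)=-8, 0+3·(-5)=-15, 3+4·(-5)=-17, 7+5·(-5)=-18, -8+6·(-5)=-38, -8+7·(-5)=-43) = -2 (attained by i=1)
Answer: p(2) = 17; p(6) = 37; p(-11) = -6; p(-5) = -2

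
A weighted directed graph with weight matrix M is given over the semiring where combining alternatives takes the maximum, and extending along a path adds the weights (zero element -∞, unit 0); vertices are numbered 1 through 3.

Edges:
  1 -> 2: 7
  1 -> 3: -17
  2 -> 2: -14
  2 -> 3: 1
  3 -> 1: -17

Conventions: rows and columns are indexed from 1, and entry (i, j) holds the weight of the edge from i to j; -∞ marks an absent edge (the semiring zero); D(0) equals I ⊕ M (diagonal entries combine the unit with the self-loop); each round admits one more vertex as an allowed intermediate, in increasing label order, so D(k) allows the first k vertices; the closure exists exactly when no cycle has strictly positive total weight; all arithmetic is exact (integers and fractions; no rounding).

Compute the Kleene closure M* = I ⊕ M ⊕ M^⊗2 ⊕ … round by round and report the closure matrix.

D(0):
  [0, 7, -17]
  [-∞, 0, 1]
  [-17, -∞, 0]
D(1):
  [0, 7, -17]
  [-∞, 0, 1]
  [-17, -10, 0]
D(2):
  [0, 7, 8]
  [-∞, 0, 1]
  [-17, -10, 0]
D(3):
  [0, 7, 8]
  [-16, 0, 1]
  [-17, -10, 0]
Answer: M* = [[0, 7, 8], [-16, 0, 1], [-17, -10, 0]]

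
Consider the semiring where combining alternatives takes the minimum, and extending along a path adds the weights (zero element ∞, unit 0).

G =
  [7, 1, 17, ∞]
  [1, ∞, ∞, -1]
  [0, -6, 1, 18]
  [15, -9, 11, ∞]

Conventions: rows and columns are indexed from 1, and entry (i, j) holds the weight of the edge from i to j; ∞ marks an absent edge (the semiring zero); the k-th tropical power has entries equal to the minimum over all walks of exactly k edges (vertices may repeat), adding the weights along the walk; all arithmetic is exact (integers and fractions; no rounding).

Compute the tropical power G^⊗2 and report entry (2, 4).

G^⊗2:
  [2, 8, 18, 0]
  [8, -10, 10, ∞]
  [-5, -5, 2, -7]
  [-8, 5, 12, -10]
Key observation: no walk of exactly 2 edges connects these vertices, so the entry is the semiring zero.
Answer: (G^⊗2)[2][4] = ∞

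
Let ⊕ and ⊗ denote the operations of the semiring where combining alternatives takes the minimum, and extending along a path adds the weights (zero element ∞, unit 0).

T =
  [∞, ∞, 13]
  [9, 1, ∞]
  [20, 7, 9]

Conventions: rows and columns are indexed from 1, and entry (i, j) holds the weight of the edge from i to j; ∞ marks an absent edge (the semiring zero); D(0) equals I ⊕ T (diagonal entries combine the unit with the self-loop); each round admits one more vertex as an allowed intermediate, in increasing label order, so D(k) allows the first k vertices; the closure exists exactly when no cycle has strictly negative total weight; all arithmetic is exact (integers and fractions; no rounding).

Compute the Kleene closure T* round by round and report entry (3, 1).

D(0):
  [0, ∞, 13]
  [9, 0, ∞]
  [20, 7, 0]
D(1):
  [0, ∞, 13]
  [9, 0, 22]
  [20, 7, 0]
D(2):
  [0, ∞, 13]
  [9, 0, 22]
  [16, 7, 0]
D(3):
  [0, 20, 13]
  [9, 0, 22]
  [16, 7, 0]
Answer: T*[3][1] = 16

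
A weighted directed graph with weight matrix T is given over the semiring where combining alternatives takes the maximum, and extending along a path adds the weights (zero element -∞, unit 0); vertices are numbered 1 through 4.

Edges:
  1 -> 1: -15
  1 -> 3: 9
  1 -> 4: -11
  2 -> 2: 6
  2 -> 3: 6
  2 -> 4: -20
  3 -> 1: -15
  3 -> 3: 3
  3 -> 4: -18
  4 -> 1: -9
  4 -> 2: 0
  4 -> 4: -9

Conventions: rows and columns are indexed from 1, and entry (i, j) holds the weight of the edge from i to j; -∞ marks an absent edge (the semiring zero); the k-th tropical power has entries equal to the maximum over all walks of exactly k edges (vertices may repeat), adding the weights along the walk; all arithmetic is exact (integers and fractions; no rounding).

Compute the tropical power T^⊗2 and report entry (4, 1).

T^⊗2:
  [-6, -11, 12, -9]
  [-9, 12, 12, -12]
  [-12, -18, 6, -15]
  [-18, 6, 6, -18]
Key observation: the optimum is the walk 4->4->1, with weight (-9) + (-9) = -18.
Optimal value attained by: walk 4->4->1.
Answer: (T^⊗2)[4][1] = -18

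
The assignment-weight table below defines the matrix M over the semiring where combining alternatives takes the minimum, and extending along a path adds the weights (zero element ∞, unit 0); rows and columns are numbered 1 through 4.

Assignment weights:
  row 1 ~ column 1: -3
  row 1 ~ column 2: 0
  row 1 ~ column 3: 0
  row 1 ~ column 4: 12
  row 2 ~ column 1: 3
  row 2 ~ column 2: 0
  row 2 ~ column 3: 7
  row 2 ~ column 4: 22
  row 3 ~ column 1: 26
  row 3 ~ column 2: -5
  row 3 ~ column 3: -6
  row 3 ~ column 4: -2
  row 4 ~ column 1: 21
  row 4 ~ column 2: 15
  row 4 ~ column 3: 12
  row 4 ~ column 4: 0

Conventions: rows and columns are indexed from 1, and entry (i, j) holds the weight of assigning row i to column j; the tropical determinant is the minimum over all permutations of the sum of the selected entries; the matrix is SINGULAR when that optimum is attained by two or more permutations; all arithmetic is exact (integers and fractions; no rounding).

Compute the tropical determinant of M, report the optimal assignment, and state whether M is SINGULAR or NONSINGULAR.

σ = (1, 2, 3, 4): (-3) + 0 + (-6) + 0 = -9
σ = (1, 2, 4, 3): (-3) + 0 + (-2) + 12 = 7
σ = (1, 3, 2, 4): (-3) + 7 + (-5) + 0 = -1
σ = (1, 3, 4, 2): (-3) + 7 + (-2) + 15 = 17
σ = (1, 4, 2, 3): (-3) + 22 + (-5) + 12 = 26
σ = (1, 4, 3, 2): (-3) + 22 + (-6) + 15 = 28
σ = (2, 1, 3, 4): 0 + 3 + (-6) + 0 = -3
σ = (2, 1, 4, 3): 0 + 3 + (-2) + 12 = 13
σ = (2, 3, 1, 4): 0 + 7 + 26 + 0 = 33
σ = (2, 3, 4, 1): 0 + 7 + (-2) + 21 = 26
σ = (2, 4, 1, 3): 0 + 22 + 26 + 12 = 60
σ = (2, 4, 3, 1): 0 + 22 + (-6) + 21 = 37
σ = (3, 1, 2, 4): 0 + 3 + (-5) + 0 = -2
σ = (3, 1, 4, 2): 0 + 3 + (-2) + 15 = 16
σ = (3, 2, 1, 4): 0 + 0 + 26 + 0 = 26
σ = (3, 2, 4, 1): 0 + 0 + (-2) + 21 = 19
σ = (3, 4, 1, 2): 0 + 22 + 26 + 15 = 63
σ = (3, 4, 2, 1): 0 + 22 + (-5) + 21 = 38
σ = (4, 1, 2, 3): 12 + 3 + (-5) + 12 = 22
σ = (4, 1, 3, 2): 12 + 3 + (-6) + 15 = 24
σ = (4, 2, 1, 3): 12 + 0 + 26 + 12 = 50
σ = (4, 2, 3, 1): 12 + 0 + (-6) + 21 = 27
σ = (4, 3, 1, 2): 12 + 7 + 26 + 15 = 60
σ = (4, 3, 2, 1): 12 + 7 + (-5) + 21 = 35
Optimal value attained by: σ = (1, 2, 3, 4).
Answer: det⊕(M) = -9; verdict: NONSINGULAR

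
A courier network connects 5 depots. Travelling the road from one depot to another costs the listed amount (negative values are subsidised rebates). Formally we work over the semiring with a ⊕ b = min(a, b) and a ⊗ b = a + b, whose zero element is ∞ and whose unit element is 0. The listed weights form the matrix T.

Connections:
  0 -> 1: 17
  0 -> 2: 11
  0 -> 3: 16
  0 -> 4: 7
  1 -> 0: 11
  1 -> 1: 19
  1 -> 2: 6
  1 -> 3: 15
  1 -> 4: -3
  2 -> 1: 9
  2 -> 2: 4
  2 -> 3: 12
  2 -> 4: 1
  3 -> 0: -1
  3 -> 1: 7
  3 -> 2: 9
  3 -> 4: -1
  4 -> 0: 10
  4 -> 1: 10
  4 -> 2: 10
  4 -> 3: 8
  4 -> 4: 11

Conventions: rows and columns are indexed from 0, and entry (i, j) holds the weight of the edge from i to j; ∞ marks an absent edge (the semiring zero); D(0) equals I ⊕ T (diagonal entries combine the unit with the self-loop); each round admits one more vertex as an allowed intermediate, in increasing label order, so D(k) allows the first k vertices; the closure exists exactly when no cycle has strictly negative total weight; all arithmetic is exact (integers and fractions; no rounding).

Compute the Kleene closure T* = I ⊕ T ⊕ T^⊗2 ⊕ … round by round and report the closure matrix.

D(0):
  [0, 17, 11, 16, 7]
  [11, 0, 6, 15, -3]
  [∞, 9, 0, 12, 1]
  [-1, 7, 9, 0, -1]
  [10, 10, 10, 8, 0]
D(1):
  [0, 17, 11, 16, 7]
  [11, 0, 6, 15, -3]
  [∞, 9, 0, 12, 1]
  [-1, 7, 9, 0, -1]
  [10, 10, 10, 8, 0]
D(2):
  [0, 17, 11, 16, 7]
  [11, 0, 6, 15, -3]
  [20, 9, 0, 12, 1]
  [-1, 7, 9, 0, -1]
  [10, 10, 10, 8, 0]
D(3):
  [0, 17, 11, 16, 7]
  [11, 0, 6, 15, -3]
  [20, 9, 0, 12, 1]
  [-1, 7, 9, 0, -1]
  [10, 10, 10, 8, 0]
D(4):
  [0, 17, 11, 16, 7]
  [11, 0, 6, 15, -3]
  [11, 9, 0, 12, 1]
  [-1, 7, 9, 0, -1]
  [7, 10, 10, 8, 0]
D(5):
  [0, 17, 11, 15, 7]
  [4, 0, 6, 5, -3]
  [8, 9, 0, 9, 1]
  [-1, 7, 9, 0, -1]
  [7, 10, 10, 8, 0]
Answer: T* = [[0, 17, 11, 15, 7], [4, 0, 6, 5, -3], [8, 9, 0, 9, 1], [-1, 7, 9, 0, -1], [7, 10, 10, 8, 0]]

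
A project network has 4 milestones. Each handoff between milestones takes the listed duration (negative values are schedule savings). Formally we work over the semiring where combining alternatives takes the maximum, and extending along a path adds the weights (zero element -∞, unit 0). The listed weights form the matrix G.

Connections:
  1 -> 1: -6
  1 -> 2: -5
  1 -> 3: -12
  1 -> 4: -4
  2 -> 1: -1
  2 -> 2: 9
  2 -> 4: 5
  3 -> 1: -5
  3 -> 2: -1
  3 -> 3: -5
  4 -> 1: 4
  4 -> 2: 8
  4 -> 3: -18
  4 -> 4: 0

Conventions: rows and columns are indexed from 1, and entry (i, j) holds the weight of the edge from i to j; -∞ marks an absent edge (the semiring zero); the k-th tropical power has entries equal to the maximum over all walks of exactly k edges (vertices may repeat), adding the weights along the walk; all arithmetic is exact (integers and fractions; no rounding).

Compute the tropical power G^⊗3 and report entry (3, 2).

G^⊗2:
  [0, 4, -17, 0]
  [9, 18, -13, 14]
  [-2, 8, -10, 4]
  [7, 17, -8, 13]
G^⊗3:
  [4, 13, -12, 9]
  [18, 27, -3, 23]
  [8, 17, -14, 13]
  [17, 26, -5, 22]
Key observation: the optimum is the walk 3->2->2->2, with weight (-1) + 9 + 9 = 17.
Optimal value attained by: walk 3->2->2->2.
Answer: (G^⊗3)[3][2] = 17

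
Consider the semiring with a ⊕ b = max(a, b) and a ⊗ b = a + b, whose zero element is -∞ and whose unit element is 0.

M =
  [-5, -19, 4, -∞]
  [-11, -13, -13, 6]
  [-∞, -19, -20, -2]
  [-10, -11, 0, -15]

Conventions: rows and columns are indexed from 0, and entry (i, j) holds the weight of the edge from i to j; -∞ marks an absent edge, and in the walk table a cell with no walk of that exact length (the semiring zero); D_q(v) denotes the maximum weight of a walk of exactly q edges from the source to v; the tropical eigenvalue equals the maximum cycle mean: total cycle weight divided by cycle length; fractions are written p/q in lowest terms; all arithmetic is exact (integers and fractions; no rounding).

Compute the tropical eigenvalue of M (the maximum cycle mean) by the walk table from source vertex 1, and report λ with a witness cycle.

q=0: [-∞, 0, -∞, -∞]
q=1: [-11, -13, -13, 6]
q=2: [-4, -5, 6, -7]
q=3: [-9, -13, 0, 4]
q=4: [-6, -7, 4, -2]
Optimal cycle mean attained by: cycle 2->3->2, total (-2) + 0, length 2.
Answer: λ = -1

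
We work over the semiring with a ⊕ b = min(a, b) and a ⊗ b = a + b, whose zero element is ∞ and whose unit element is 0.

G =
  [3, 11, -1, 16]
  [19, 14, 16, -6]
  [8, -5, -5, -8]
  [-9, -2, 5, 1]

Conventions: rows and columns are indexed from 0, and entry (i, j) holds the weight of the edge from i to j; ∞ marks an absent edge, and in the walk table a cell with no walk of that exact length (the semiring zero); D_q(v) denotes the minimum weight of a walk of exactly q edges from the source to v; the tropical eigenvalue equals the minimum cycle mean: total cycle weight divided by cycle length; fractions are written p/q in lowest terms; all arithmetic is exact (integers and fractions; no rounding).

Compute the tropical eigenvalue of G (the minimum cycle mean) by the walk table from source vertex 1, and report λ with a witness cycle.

q=0: [∞, 0, ∞, ∞]
q=1: [19, 14, 16, -6]
q=2: [-15, -8, -1, -5]
q=3: [-14, -7, -16, -14]
q=4: [-23, -21, -21, -24]
Optimal cycle mean attained by: cycle 0->2->3->0, total (-1) + (-8) + (-9), length 3.
Answer: λ = -6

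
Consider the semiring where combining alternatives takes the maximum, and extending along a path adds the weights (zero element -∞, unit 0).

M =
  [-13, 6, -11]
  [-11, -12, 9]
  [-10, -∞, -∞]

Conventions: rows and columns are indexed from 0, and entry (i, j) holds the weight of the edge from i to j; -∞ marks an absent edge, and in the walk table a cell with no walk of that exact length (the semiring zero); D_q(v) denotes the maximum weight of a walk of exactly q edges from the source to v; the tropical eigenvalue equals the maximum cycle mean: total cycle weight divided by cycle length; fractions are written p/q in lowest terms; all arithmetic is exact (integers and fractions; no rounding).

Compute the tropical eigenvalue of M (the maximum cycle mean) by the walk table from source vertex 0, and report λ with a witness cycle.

q=0: [0, -∞, -∞]
q=1: [-13, 6, -11]
q=2: [-5, -6, 15]
q=3: [5, 1, 3]
Optimal cycle mean attained by: cycle 0->1->2->0, total 6 + 9 + (-10), length 3.
Answer: λ = 5/3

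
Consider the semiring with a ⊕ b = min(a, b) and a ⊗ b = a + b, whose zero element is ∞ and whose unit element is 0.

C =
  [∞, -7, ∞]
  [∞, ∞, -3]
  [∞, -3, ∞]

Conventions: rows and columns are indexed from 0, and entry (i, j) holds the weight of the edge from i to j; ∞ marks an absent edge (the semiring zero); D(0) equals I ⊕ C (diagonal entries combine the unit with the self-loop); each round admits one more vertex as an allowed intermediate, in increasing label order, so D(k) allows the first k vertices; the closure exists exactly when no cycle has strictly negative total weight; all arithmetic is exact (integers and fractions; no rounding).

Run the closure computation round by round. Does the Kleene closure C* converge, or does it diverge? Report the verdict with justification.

D(0):
  [0, -7, ∞]
  [∞, 0, -3]
  [∞, -3, 0]
D(1):
  [0, -7, ∞]
  [∞, 0, -3]
  [∞, -3, 0]
Detection: at round 2, diagonal entry (2, 2) turns strictly negative.
Key observation: the cycle 2->1->2 has total weight (-3) + (-3), which is strictly negative.
Answer: DIVERGES — negative cycle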